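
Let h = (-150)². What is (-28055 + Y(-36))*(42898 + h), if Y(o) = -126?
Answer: -1842981038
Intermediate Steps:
h = 22500
(-28055 + Y(-36))*(42898 + h) = (-28055 - 126)*(42898 + 22500) = -28181*65398 = -1842981038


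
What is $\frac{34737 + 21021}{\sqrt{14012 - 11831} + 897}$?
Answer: $\frac{8335821}{133738} - \frac{9293 \sqrt{2181}}{133738} \approx 59.084$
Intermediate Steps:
$\frac{34737 + 21021}{\sqrt{14012 - 11831} + 897} = \frac{55758}{\sqrt{2181} + 897} = \frac{55758}{897 + \sqrt{2181}}$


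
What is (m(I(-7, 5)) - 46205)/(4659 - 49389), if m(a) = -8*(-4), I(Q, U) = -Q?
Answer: 15391/14910 ≈ 1.0323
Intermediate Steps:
m(a) = 32
(m(I(-7, 5)) - 46205)/(4659 - 49389) = (32 - 46205)/(4659 - 49389) = -46173/(-44730) = -46173*(-1/44730) = 15391/14910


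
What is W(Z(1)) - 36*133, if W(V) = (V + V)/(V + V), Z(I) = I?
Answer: -4787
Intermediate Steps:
W(V) = 1 (W(V) = (2*V)/((2*V)) = (2*V)*(1/(2*V)) = 1)
W(Z(1)) - 36*133 = 1 - 36*133 = 1 - 4788 = -4787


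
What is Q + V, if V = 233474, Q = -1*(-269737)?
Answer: 503211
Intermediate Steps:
Q = 269737
Q + V = 269737 + 233474 = 503211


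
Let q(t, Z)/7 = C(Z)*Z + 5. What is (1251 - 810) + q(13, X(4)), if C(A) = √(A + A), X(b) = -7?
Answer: 476 - 49*I*√14 ≈ 476.0 - 183.34*I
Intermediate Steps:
C(A) = √2*√A (C(A) = √(2*A) = √2*√A)
q(t, Z) = 35 + 7*√2*Z^(3/2) (q(t, Z) = 7*((√2*√Z)*Z + 5) = 7*(√2*Z^(3/2) + 5) = 7*(5 + √2*Z^(3/2)) = 35 + 7*√2*Z^(3/2))
(1251 - 810) + q(13, X(4)) = (1251 - 810) + (35 + 7*√2*(-7)^(3/2)) = 441 + (35 + 7*√2*(-7*I*√7)) = 441 + (35 - 49*I*√14) = 476 - 49*I*√14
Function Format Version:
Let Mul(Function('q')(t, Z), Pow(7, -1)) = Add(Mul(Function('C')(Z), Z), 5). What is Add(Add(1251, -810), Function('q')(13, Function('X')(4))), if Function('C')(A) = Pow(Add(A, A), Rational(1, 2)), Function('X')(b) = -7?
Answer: Add(476, Mul(-49, I, Pow(14, Rational(1, 2)))) ≈ Add(476.00, Mul(-183.34, I))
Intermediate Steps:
Function('C')(A) = Mul(Pow(2, Rational(1, 2)), Pow(A, Rational(1, 2))) (Function('C')(A) = Pow(Mul(2, A), Rational(1, 2)) = Mul(Pow(2, Rational(1, 2)), Pow(A, Rational(1, 2))))
Function('q')(t, Z) = Add(35, Mul(7, Pow(2, Rational(1, 2)), Pow(Z, Rational(3, 2)))) (Function('q')(t, Z) = Mul(7, Add(Mul(Mul(Pow(2, Rational(1, 2)), Pow(Z, Rational(1, 2))), Z), 5)) = Mul(7, Add(Mul(Pow(2, Rational(1, 2)), Pow(Z, Rational(3, 2))), 5)) = Mul(7, Add(5, Mul(Pow(2, Rational(1, 2)), Pow(Z, Rational(3, 2))))) = Add(35, Mul(7, Pow(2, Rational(1, 2)), Pow(Z, Rational(3, 2)))))
Add(Add(1251, -810), Function('q')(13, Function('X')(4))) = Add(Add(1251, -810), Add(35, Mul(7, Pow(2, Rational(1, 2)), Pow(-7, Rational(3, 2))))) = Add(441, Add(35, Mul(7, Pow(2, Rational(1, 2)), Mul(-7, I, Pow(7, Rational(1, 2)))))) = Add(441, Add(35, Mul(-49, I, Pow(14, Rational(1, 2))))) = Add(476, Mul(-49, I, Pow(14, Rational(1, 2))))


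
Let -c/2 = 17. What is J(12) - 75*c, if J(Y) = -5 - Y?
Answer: 2533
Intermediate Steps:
c = -34 (c = -2*17 = -34)
J(12) - 75*c = (-5 - 1*12) - 75*(-34) = (-5 - 12) + 2550 = -17 + 2550 = 2533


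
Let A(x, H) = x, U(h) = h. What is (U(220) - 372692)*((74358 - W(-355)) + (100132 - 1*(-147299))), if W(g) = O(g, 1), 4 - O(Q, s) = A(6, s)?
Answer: -119858137352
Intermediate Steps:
O(Q, s) = -2 (O(Q, s) = 4 - 1*6 = 4 - 6 = -2)
W(g) = -2
(U(220) - 372692)*((74358 - W(-355)) + (100132 - 1*(-147299))) = (220 - 372692)*((74358 - 1*(-2)) + (100132 - 1*(-147299))) = -372472*((74358 + 2) + (100132 + 147299)) = -372472*(74360 + 247431) = -372472*321791 = -119858137352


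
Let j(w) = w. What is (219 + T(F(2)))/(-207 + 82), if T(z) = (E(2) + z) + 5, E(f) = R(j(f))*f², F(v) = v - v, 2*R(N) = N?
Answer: -228/125 ≈ -1.8240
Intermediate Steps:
R(N) = N/2
F(v) = 0
E(f) = f³/2 (E(f) = (f/2)*f² = f³/2)
T(z) = 9 + z (T(z) = ((½)*2³ + z) + 5 = ((½)*8 + z) + 5 = (4 + z) + 5 = 9 + z)
(219 + T(F(2)))/(-207 + 82) = (219 + (9 + 0))/(-207 + 82) = (219 + 9)/(-125) = 228*(-1/125) = -228/125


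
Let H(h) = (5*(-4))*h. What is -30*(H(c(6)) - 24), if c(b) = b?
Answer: 4320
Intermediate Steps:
H(h) = -20*h
-30*(H(c(6)) - 24) = -30*(-20*6 - 24) = -30*(-120 - 24) = -30*(-144) = 4320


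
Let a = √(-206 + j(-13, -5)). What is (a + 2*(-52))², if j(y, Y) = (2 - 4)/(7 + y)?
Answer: (312 - I*√1851)²/9 ≈ 10610.0 - 2982.9*I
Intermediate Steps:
j(y, Y) = -2/(7 + y)
a = I*√1851/3 (a = √(-206 - 2/(7 - 13)) = √(-206 - 2/(-6)) = √(-206 - 2*(-⅙)) = √(-206 + ⅓) = √(-617/3) = I*√1851/3 ≈ 14.341*I)
(a + 2*(-52))² = (I*√1851/3 + 2*(-52))² = (I*√1851/3 - 104)² = (-104 + I*√1851/3)²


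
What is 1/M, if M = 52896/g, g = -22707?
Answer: -261/608 ≈ -0.42928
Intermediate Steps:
M = -608/261 (M = 52896/(-22707) = 52896*(-1/22707) = -608/261 ≈ -2.3295)
1/M = 1/(-608/261) = -261/608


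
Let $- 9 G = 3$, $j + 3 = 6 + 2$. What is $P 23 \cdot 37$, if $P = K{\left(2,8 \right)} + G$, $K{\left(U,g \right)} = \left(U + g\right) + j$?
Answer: $\frac{37444}{3} \approx 12481.0$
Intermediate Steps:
$j = 5$ ($j = -3 + \left(6 + 2\right) = -3 + 8 = 5$)
$K{\left(U,g \right)} = 5 + U + g$ ($K{\left(U,g \right)} = \left(U + g\right) + 5 = 5 + U + g$)
$G = - \frac{1}{3}$ ($G = \left(- \frac{1}{9}\right) 3 = - \frac{1}{3} \approx -0.33333$)
$P = \frac{44}{3}$ ($P = \left(5 + 2 + 8\right) - \frac{1}{3} = 15 - \frac{1}{3} = \frac{44}{3} \approx 14.667$)
$P 23 \cdot 37 = \frac{44}{3} \cdot 23 \cdot 37 = \frac{1012}{3} \cdot 37 = \frac{37444}{3}$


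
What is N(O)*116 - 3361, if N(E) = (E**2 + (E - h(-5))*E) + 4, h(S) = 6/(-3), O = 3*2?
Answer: 6847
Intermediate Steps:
O = 6
h(S) = -2 (h(S) = 6*(-1/3) = -2)
N(E) = 4 + E**2 + E*(2 + E) (N(E) = (E**2 + (E - 1*(-2))*E) + 4 = (E**2 + (E + 2)*E) + 4 = (E**2 + (2 + E)*E) + 4 = (E**2 + E*(2 + E)) + 4 = 4 + E**2 + E*(2 + E))
N(O)*116 - 3361 = (4 + 2*6 + 2*6**2)*116 - 3361 = (4 + 12 + 2*36)*116 - 3361 = (4 + 12 + 72)*116 - 3361 = 88*116 - 3361 = 10208 - 3361 = 6847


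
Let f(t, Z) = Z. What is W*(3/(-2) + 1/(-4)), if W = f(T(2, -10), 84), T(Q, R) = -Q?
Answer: -147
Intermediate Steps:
W = 84
W*(3/(-2) + 1/(-4)) = 84*(3/(-2) + 1/(-4)) = 84*(3*(-½) + 1*(-¼)) = 84*(-3/2 - ¼) = 84*(-7/4) = -147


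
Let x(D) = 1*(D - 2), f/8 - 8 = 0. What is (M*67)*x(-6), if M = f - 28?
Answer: -19296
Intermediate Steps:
f = 64 (f = 64 + 8*0 = 64 + 0 = 64)
x(D) = -2 + D (x(D) = 1*(-2 + D) = -2 + D)
M = 36 (M = 64 - 28 = 36)
(M*67)*x(-6) = (36*67)*(-2 - 6) = 2412*(-8) = -19296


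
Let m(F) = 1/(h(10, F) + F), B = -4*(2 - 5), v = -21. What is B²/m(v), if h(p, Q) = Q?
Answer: -6048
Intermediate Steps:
B = 12 (B = -4*(-3) = 12)
m(F) = 1/(2*F) (m(F) = 1/(F + F) = 1/(2*F))
B²/m(v) = 12²/(((½)/(-21))) = 144/(((½)*(-1/21))) = 144/(-1/42) = 144*(-42) = -6048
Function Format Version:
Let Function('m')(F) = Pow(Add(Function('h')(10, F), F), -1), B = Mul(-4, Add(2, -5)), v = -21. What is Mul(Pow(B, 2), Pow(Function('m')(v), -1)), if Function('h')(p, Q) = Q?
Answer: -6048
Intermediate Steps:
B = 12 (B = Mul(-4, -3) = 12)
Function('m')(F) = Mul(Rational(1, 2), Pow(F, -1)) (Function('m')(F) = Pow(Add(F, F), -1) = Pow(Mul(2, F), -1) = Mul(Rational(1, 2), Pow(F, -1)))
Mul(Pow(B, 2), Pow(Function('m')(v), -1)) = Mul(Pow(12, 2), Pow(Mul(Rational(1, 2), Pow(-21, -1)), -1)) = Mul(144, Pow(Mul(Rational(1, 2), Rational(-1, 21)), -1)) = Mul(144, Pow(Rational(-1, 42), -1)) = Mul(144, -42) = -6048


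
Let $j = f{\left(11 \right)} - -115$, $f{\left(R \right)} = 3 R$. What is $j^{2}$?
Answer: $21904$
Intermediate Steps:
$j = 148$ ($j = 3 \cdot 11 - -115 = 33 + 115 = 148$)
$j^{2} = 148^{2} = 21904$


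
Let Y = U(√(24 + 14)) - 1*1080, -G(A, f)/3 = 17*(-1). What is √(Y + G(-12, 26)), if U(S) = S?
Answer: √(-1029 + √38) ≈ 31.982*I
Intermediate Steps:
G(A, f) = 51 (G(A, f) = -51*(-1) = -3*(-17) = 51)
Y = -1080 + √38 (Y = √(24 + 14) - 1*1080 = √38 - 1080 = -1080 + √38 ≈ -1073.8)
√(Y + G(-12, 26)) = √((-1080 + √38) + 51) = √(-1029 + √38)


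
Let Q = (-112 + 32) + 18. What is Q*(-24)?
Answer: 1488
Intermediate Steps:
Q = -62 (Q = -80 + 18 = -62)
Q*(-24) = -62*(-24) = 1488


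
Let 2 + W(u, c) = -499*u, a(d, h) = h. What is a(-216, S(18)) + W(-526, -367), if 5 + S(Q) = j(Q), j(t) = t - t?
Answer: 262467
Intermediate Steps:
j(t) = 0
S(Q) = -5 (S(Q) = -5 + 0 = -5)
W(u, c) = -2 - 499*u
a(-216, S(18)) + W(-526, -367) = -5 + (-2 - 499*(-526)) = -5 + (-2 + 262474) = -5 + 262472 = 262467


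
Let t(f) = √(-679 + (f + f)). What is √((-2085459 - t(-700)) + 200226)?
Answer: √(-1885233 - 3*I*√231) ≈ 0.02 - 1373.0*I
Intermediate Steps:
t(f) = √(-679 + 2*f)
√((-2085459 - t(-700)) + 200226) = √((-2085459 - √(-679 + 2*(-700))) + 200226) = √((-2085459 - √(-679 - 1400)) + 200226) = √((-2085459 - √(-2079)) + 200226) = √((-2085459 - 3*I*√231) + 200226) = √(-1885233 - 3*I*√231)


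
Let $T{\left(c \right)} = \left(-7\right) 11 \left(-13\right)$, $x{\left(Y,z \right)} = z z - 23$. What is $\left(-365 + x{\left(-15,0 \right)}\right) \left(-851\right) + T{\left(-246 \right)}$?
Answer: $331189$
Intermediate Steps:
$x{\left(Y,z \right)} = -23 + z^{2}$ ($x{\left(Y,z \right)} = z^{2} - 23 = -23 + z^{2}$)
$T{\left(c \right)} = 1001$ ($T{\left(c \right)} = \left(-77\right) \left(-13\right) = 1001$)
$\left(-365 + x{\left(-15,0 \right)}\right) \left(-851\right) + T{\left(-246 \right)} = \left(-365 - \left(23 - 0^{2}\right)\right) \left(-851\right) + 1001 = \left(-365 + \left(-23 + 0\right)\right) \left(-851\right) + 1001 = \left(-365 - 23\right) \left(-851\right) + 1001 = \left(-388\right) \left(-851\right) + 1001 = 330188 + 1001 = 331189$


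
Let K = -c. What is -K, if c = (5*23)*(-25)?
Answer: -2875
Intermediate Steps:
c = -2875 (c = 115*(-25) = -2875)
K = 2875 (K = -1*(-2875) = 2875)
-K = -1*2875 = -2875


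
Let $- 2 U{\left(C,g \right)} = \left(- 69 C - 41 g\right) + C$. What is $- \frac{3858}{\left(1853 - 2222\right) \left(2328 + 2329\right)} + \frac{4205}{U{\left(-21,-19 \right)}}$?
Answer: $- \frac{4814502308}{1264193877} \approx -3.8084$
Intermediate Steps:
$U{\left(C,g \right)} = 34 C + \frac{41 g}{2}$ ($U{\left(C,g \right)} = - \frac{\left(- 69 C - 41 g\right) + C}{2} = - \frac{- 68 C - 41 g}{2} = 34 C + \frac{41 g}{2}$)
$- \frac{3858}{\left(1853 - 2222\right) \left(2328 + 2329\right)} + \frac{4205}{U{\left(-21,-19 \right)}} = - \frac{3858}{\left(1853 - 2222\right) \left(2328 + 2329\right)} + \frac{4205}{34 \left(-21\right) + \frac{41}{2} \left(-19\right)} = - \frac{3858}{\left(-369\right) 4657} + \frac{4205}{-714 - \frac{779}{2}} = - \frac{3858}{-1718433} + \frac{4205}{- \frac{2207}{2}} = \left(-3858\right) \left(- \frac{1}{1718433}\right) + 4205 \left(- \frac{2}{2207}\right) = \frac{1286}{572811} - \frac{8410}{2207} = - \frac{4814502308}{1264193877}$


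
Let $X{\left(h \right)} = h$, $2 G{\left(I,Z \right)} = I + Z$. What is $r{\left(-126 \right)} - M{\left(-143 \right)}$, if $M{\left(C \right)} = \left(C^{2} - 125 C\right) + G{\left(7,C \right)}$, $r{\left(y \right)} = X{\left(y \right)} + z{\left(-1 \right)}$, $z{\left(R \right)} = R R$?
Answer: $-38381$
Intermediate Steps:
$z{\left(R \right)} = R^{2}$
$G{\left(I,Z \right)} = \frac{I}{2} + \frac{Z}{2}$ ($G{\left(I,Z \right)} = \frac{I + Z}{2} = \frac{I}{2} + \frac{Z}{2}$)
$r{\left(y \right)} = 1 + y$ ($r{\left(y \right)} = y + \left(-1\right)^{2} = y + 1 = 1 + y$)
$M{\left(C \right)} = \frac{7}{2} + C^{2} - \frac{249 C}{2}$ ($M{\left(C \right)} = \left(C^{2} - 125 C\right) + \left(\frac{1}{2} \cdot 7 + \frac{C}{2}\right) = \left(C^{2} - 125 C\right) + \left(\frac{7}{2} + \frac{C}{2}\right) = \frac{7}{2} + C^{2} - \frac{249 C}{2}$)
$r{\left(-126 \right)} - M{\left(-143 \right)} = \left(1 - 126\right) - \left(\frac{7}{2} + \left(-143\right)^{2} - - \frac{35607}{2}\right) = -125 - \left(\frac{7}{2} + 20449 + \frac{35607}{2}\right) = -125 - 38256 = -38381$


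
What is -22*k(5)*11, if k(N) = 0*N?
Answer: 0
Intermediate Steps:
k(N) = 0
-22*k(5)*11 = -22*0*11 = 0*11 = 0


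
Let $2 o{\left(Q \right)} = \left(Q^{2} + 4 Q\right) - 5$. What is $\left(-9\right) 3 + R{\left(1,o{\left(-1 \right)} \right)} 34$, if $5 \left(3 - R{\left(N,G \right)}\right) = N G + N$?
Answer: $\frac{477}{5} \approx 95.4$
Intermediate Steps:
$o{\left(Q \right)} = - \frac{5}{2} + \frac{Q^{2}}{2} + 2 Q$ ($o{\left(Q \right)} = \frac{\left(Q^{2} + 4 Q\right) - 5}{2} = \frac{-5 + Q^{2} + 4 Q}{2} = - \frac{5}{2} + \frac{Q^{2}}{2} + 2 Q$)
$R{\left(N,G \right)} = 3 - \frac{N}{5} - \frac{G N}{5}$ ($R{\left(N,G \right)} = 3 - \frac{N G + N}{5} = 3 - \frac{G N + N}{5} = 3 - \frac{N + G N}{5} = 3 - \left(\frac{N}{5} + \frac{G N}{5}\right) = 3 - \frac{N}{5} - \frac{G N}{5}$)
$\left(-9\right) 3 + R{\left(1,o{\left(-1 \right)} \right)} 34 = \left(-9\right) 3 + \left(3 - \frac{1}{5} - \frac{1}{5} \left(- \frac{5}{2} + \frac{\left(-1\right)^{2}}{2} + 2 \left(-1\right)\right) 1\right) 34 = -27 + \left(3 - \frac{1}{5} - \frac{1}{5} \left(- \frac{5}{2} + \frac{1}{2} \cdot 1 - 2\right) 1\right) 34 = -27 + \left(3 - \frac{1}{5} - \frac{1}{5} \left(- \frac{5}{2} + \frac{1}{2} - 2\right) 1\right) 34 = -27 + \left(3 - \frac{1}{5} - \left(- \frac{4}{5}\right) 1\right) 34 = -27 + \left(3 - \frac{1}{5} + \frac{4}{5}\right) 34 = -27 + \frac{18}{5} \cdot 34 = -27 + \frac{612}{5} = \frac{477}{5}$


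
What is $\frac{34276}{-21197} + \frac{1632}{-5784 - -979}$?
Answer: $- \frac{441884}{225835} \approx -1.9567$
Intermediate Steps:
$\frac{34276}{-21197} + \frac{1632}{-5784 - -979} = 34276 \left(- \frac{1}{21197}\right) + \frac{1632}{-5784 + 979} = - \frac{76}{47} + \frac{1632}{-4805} = - \frac{76}{47} + 1632 \left(- \frac{1}{4805}\right) = - \frac{76}{47} - \frac{1632}{4805} = - \frac{441884}{225835}$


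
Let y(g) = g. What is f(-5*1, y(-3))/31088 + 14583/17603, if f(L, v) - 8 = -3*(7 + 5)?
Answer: 3903995/4717604 ≈ 0.82754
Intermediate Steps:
f(L, v) = -28 (f(L, v) = 8 - 3*(7 + 5) = 8 - 3*12 = 8 - 36 = -28)
f(-5*1, y(-3))/31088 + 14583/17603 = -28/31088 + 14583/17603 = -28*1/31088 + 14583*(1/17603) = -7/7772 + 14583/17603 = 3903995/4717604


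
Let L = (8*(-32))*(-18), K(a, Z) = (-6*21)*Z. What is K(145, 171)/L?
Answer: -1197/256 ≈ -4.6758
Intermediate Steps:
K(a, Z) = -126*Z
L = 4608 (L = -256*(-18) = 4608)
K(145, 171)/L = -126*171/4608 = -21546*1/4608 = -1197/256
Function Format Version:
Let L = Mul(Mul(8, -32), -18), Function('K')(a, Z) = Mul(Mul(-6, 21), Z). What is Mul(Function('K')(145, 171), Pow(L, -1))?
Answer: Rational(-1197, 256) ≈ -4.6758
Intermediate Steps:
Function('K')(a, Z) = Mul(-126, Z)
L = 4608 (L = Mul(-256, -18) = 4608)
Mul(Function('K')(145, 171), Pow(L, -1)) = Mul(Mul(-126, 171), Pow(4608, -1)) = Mul(-21546, Rational(1, 4608)) = Rational(-1197, 256)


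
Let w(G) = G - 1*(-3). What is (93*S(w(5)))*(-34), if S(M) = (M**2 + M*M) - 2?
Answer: -398412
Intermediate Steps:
w(G) = 3 + G (w(G) = G + 3 = 3 + G)
S(M) = -2 + 2*M**2 (S(M) = (M**2 + M**2) - 2 = 2*M**2 - 2 = -2 + 2*M**2)
(93*S(w(5)))*(-34) = (93*(-2 + 2*(3 + 5)**2))*(-34) = (93*(-2 + 2*8**2))*(-34) = (93*(-2 + 2*64))*(-34) = (93*(-2 + 128))*(-34) = (93*126)*(-34) = 11718*(-34) = -398412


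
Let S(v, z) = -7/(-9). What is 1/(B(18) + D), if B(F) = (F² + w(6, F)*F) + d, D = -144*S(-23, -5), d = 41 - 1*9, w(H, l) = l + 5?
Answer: 1/658 ≈ 0.0015198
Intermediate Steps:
w(H, l) = 5 + l
S(v, z) = 7/9 (S(v, z) = -7*(-⅑) = 7/9)
d = 32 (d = 41 - 9 = 32)
D = -112 (D = -144*7/9 = -112)
B(F) = 32 + F² + F*(5 + F) (B(F) = (F² + (5 + F)*F) + 32 = (F² + F*(5 + F)) + 32 = 32 + F² + F*(5 + F))
1/(B(18) + D) = 1/((32 + 18² + 18*(5 + 18)) - 112) = 1/((32 + 324 + 18*23) - 112) = 1/((32 + 324 + 414) - 112) = 1/(770 - 112) = 1/658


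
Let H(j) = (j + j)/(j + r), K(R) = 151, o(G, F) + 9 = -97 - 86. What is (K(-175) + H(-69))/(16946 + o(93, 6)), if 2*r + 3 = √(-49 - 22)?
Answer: 762917/83568952 + 69*I*√71/83568952 ≈ 0.0091292 + 6.9572e-6*I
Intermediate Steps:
r = -3/2 + I*√71/2 (r = -3/2 + √(-49 - 22)/2 = -3/2 + √(-71)/2 = -3/2 + (I*√71)/2 = -3/2 + I*√71/2 ≈ -1.5 + 4.2131*I)
o(G, F) = -192 (o(G, F) = -9 + (-97 - 86) = -9 - 183 = -192)
H(j) = 2*j/(-3/2 + j + I*√71/2) (H(j) = (j + j)/(j + (-3/2 + I*√71/2)) = (2*j)/(-3/2 + j + I*√71/2) = 2*j/(-3/2 + j + I*√71/2))
(K(-175) + H(-69))/(16946 + o(93, 6)) = (151 + 4*(-69)/(-3 + 2*(-69) + I*√71))/(16946 - 192) = (151 + 4*(-69)/(-3 - 138 + I*√71))/16754 = (151 + 4*(-69)/(-141 + I*√71))*(1/16754) = (151 - 276/(-141 + I*√71))*(1/16754) = 151/16754 - 138/(8377*(-141 + I*√71))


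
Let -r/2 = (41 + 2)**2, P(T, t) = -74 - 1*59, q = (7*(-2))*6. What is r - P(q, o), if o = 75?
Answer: -3565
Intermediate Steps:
q = -84 (q = -14*6 = -84)
P(T, t) = -133 (P(T, t) = -74 - 59 = -133)
r = -3698 (r = -2*(41 + 2)**2 = -2*43**2 = -2*1849 = -3698)
r - P(q, o) = -3698 - 1*(-133) = -3698 + 133 = -3565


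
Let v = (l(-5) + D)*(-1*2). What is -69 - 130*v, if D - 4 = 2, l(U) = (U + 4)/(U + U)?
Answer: 1517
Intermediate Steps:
l(U) = (4 + U)/(2*U) (l(U) = (4 + U)/((2*U)) = (4 + U)*(1/(2*U)) = (4 + U)/(2*U))
D = 6 (D = 4 + 2 = 6)
v = -61/5 (v = ((½)*(4 - 5)/(-5) + 6)*(-1*2) = ((½)*(-⅕)*(-1) + 6)*(-2) = (⅒ + 6)*(-2) = (61/10)*(-2) = -61/5 ≈ -12.200)
-69 - 130*v = -69 - 130*(-61/5) = -69 + 1586 = 1517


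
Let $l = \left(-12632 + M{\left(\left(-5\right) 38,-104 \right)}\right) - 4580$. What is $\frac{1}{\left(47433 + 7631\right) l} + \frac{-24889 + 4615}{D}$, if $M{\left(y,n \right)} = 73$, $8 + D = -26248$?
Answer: $\frac{49826622847}{64528352139} \approx 0.77217$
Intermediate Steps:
$D = -26256$ ($D = -8 - 26248 = -26256$)
$l = -17139$ ($l = \left(-12632 + 73\right) - 4580 = -12559 - 4580 = -17139$)
$\frac{1}{\left(47433 + 7631\right) l} + \frac{-24889 + 4615}{D} = \frac{1}{\left(47433 + 7631\right) \left(-17139\right)} + \frac{-24889 + 4615}{-26256} = \frac{1}{55064} \left(- \frac{1}{17139}\right) - - \frac{3379}{4376} = \frac{1}{55064} \left(- \frac{1}{17139}\right) + \frac{3379}{4376} = - \frac{1}{943741896} + \frac{3379}{4376} = \frac{49826622847}{64528352139}$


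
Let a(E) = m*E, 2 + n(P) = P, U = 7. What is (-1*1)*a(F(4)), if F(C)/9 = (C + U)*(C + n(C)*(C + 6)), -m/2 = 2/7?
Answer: 9504/7 ≈ 1357.7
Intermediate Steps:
n(P) = -2 + P
m = -4/7 ≈ -0.57143
F(C) = 9*(7 + C)*(C + (-2 + C)*(6 + C)) (F(C) = 9*((C + 7)*(C + (-2 + C)*(C + 6))) = 9*((7 + C)*(C + (-2 + C)*(6 + C))) = 9*(7 + C)*(C + (-2 + C)*(6 + C)))
a(E) = -4*E/7
(-1*1)*a(F(4)) = (-1*1)*(-4*(-756 + 9*4**3 + 108*4**2 + 207*4)/7) = -(-4)*(-756 + 9*64 + 108*16 + 828)/7 = -(-4)*(-756 + 576 + 1728 + 828)/7 = -(-4)*2376/7 = -1*(-9504/7) = 9504/7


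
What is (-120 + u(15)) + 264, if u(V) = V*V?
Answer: 369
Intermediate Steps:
u(V) = V²
(-120 + u(15)) + 264 = (-120 + 15²) + 264 = (-120 + 225) + 264 = 105 + 264 = 369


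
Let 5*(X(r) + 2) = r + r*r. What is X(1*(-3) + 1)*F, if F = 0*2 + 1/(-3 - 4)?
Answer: 8/35 ≈ 0.22857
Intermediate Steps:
X(r) = -2 + r/5 + r²/5 (X(r) = -2 + (r + r*r)/5 = -2 + (r + r²)/5 = -2 + (r/5 + r²/5) = -2 + r/5 + r²/5)
F = -⅐ (F = 0 + 1/(-7) = 0 - ⅐ = -⅐ ≈ -0.14286)
X(1*(-3) + 1)*F = (-2 + (1*(-3) + 1)/5 + (1*(-3) + 1)²/5)*(-⅐) = (-2 + (-3 + 1)/5 + (-3 + 1)²/5)*(-⅐) = (-2 + (⅕)*(-2) + (⅕)*(-2)²)*(-⅐) = (-2 - ⅖ + (⅕)*4)*(-⅐) = (-2 - ⅖ + ⅘)*(-⅐) = -8/5*(-⅐) = 8/35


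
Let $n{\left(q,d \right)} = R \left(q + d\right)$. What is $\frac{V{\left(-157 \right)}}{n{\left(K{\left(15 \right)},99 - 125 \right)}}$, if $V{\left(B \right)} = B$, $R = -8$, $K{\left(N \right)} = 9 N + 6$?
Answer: $\frac{157}{920} \approx 0.17065$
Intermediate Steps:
$K{\left(N \right)} = 6 + 9 N$
$n{\left(q,d \right)} = - 8 d - 8 q$ ($n{\left(q,d \right)} = - 8 \left(q + d\right) = - 8 \left(d + q\right) = - 8 d - 8 q$)
$\frac{V{\left(-157 \right)}}{n{\left(K{\left(15 \right)},99 - 125 \right)}} = - \frac{157}{- 8 \left(99 - 125\right) - 8 \left(6 + 9 \cdot 15\right)} = - \frac{157}{- 8 \left(99 - 125\right) - 8 \left(6 + 135\right)} = - \frac{157}{\left(-8\right) \left(-26\right) - 1128} = - \frac{157}{208 - 1128} = - \frac{157}{-920} = \left(-157\right) \left(- \frac{1}{920}\right) = \frac{157}{920}$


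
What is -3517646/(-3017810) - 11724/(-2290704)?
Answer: 337219440301/288037893260 ≈ 1.1707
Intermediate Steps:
-3517646/(-3017810) - 11724/(-2290704) = -3517646*(-1/3017810) - 11724*(-1/2290704) = 1758823/1508905 + 977/190892 = 337219440301/288037893260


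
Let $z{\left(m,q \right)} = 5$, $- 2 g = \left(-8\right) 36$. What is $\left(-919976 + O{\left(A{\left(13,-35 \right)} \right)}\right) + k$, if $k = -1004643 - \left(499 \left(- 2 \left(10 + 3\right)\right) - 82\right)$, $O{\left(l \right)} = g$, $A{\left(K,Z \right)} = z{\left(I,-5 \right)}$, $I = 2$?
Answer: $-1911419$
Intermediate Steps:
$g = 144$ ($g = - \frac{\left(-8\right) 36}{2} = \left(- \frac{1}{2}\right) \left(-288\right) = 144$)
$A{\left(K,Z \right)} = 5$
$O{\left(l \right)} = 144$
$k = -991587$ ($k = -1004643 - \left(499 \left(\left(-2\right) 13\right) - 82\right) = -1004643 - \left(499 \left(-26\right) - 82\right) = -1004643 - \left(-12974 - 82\right) = -1004643 - -13056 = -1004643 + 13056 = -991587$)
$\left(-919976 + O{\left(A{\left(13,-35 \right)} \right)}\right) + k = \left(-919976 + 144\right) - 991587 = -919832 - 991587 = -1911419$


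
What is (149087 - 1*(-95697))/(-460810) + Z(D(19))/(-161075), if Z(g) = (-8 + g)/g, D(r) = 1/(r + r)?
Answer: -3928895737/7422497075 ≈ -0.52932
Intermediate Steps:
D(r) = 1/(2*r)
Z(g) = (-8 + g)/g
(149087 - 1*(-95697))/(-460810) + Z(D(19))/(-161075) = (149087 - 1*(-95697))/(-460810) + ((-8 + (½)/19)/(((½)/19)))/(-161075) = (149087 + 95697)*(-1/460810) + ((-8 + (½)*(1/19))/(((½)*(1/19))))*(-1/161075) = 244784*(-1/460810) + ((-8 + 1/38)/(1/38))*(-1/161075) = -122392/230405 + (38*(-303/38))*(-1/161075) = -122392/230405 - 303*(-1/161075) = -122392/230405 + 303/161075 = -3928895737/7422497075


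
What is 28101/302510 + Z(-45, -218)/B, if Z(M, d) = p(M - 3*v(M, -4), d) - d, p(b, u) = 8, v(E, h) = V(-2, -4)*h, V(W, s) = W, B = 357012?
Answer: 1262595184/13499962515 ≈ 0.093526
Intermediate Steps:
v(E, h) = -2*h
Z(M, d) = 8 - d
28101/302510 + Z(-45, -218)/B = 28101/302510 + (8 - 1*(-218))/357012 = 28101*(1/302510) + (8 + 218)*(1/357012) = 28101/302510 + 226*(1/357012) = 28101/302510 + 113/178506 = 1262595184/13499962515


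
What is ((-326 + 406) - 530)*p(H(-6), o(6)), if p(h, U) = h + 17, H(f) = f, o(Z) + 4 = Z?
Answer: -4950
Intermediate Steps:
o(Z) = -4 + Z
p(h, U) = 17 + h
((-326 + 406) - 530)*p(H(-6), o(6)) = ((-326 + 406) - 530)*(17 - 6) = (80 - 530)*11 = -450*11 = -4950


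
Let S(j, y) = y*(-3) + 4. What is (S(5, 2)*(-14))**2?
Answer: 784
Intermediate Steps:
S(j, y) = 4 - 3*y (S(j, y) = -3*y + 4 = 4 - 3*y)
(S(5, 2)*(-14))**2 = ((4 - 3*2)*(-14))**2 = ((4 - 6)*(-14))**2 = (-2*(-14))**2 = 28**2 = 784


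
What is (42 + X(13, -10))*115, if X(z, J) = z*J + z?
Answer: -8625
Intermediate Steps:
X(z, J) = z + J*z (X(z, J) = J*z + z = z + J*z)
(42 + X(13, -10))*115 = (42 + 13*(1 - 10))*115 = (42 + 13*(-9))*115 = (42 - 117)*115 = -75*115 = -8625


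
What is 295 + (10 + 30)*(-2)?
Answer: 215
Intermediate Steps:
295 + (10 + 30)*(-2) = 295 + 40*(-2) = 295 - 80 = 215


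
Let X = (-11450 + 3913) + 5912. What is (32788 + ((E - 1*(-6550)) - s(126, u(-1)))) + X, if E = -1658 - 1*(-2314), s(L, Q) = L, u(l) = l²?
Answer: 38243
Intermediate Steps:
E = 656 (E = -1658 + 2314 = 656)
X = -1625 (X = -7537 + 5912 = -1625)
(32788 + ((E - 1*(-6550)) - s(126, u(-1)))) + X = (32788 + ((656 - 1*(-6550)) - 1*126)) - 1625 = (32788 + ((656 + 6550) - 126)) - 1625 = (32788 + (7206 - 126)) - 1625 = (32788 + 7080) - 1625 = 39868 - 1625 = 38243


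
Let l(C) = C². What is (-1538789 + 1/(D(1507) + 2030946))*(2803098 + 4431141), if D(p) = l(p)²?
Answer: -57414965205290890767836898/5157665591347 ≈ -1.1132e+13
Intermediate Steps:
D(p) = p⁴ (D(p) = (p²)² = p⁴)
(-1538789 + 1/(D(1507) + 2030946))*(2803098 + 4431141) = (-1538789 + 1/(1507⁴ + 2030946))*(2803098 + 4431141) = (-1538789 + 1/(5157663560401 + 2030946))*7234239 = (-1538789 + 1/5157665591347)*7234239 = -7936559077643258782/5157665591347*7234239 = -57414965205290890767836898/5157665591347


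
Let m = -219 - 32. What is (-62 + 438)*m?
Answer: -94376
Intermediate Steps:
m = -251
(-62 + 438)*m = (-62 + 438)*(-251) = 376*(-251) = -94376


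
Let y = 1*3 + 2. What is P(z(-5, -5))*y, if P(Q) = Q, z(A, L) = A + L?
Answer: -50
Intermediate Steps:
y = 5 (y = 3 + 2 = 5)
P(z(-5, -5))*y = (-5 - 5)*5 = -10*5 = -50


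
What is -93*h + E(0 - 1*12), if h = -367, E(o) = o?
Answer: 34119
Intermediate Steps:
-93*h + E(0 - 1*12) = -93*(-367) + (0 - 1*12) = 34131 + (0 - 12) = 34131 - 12 = 34119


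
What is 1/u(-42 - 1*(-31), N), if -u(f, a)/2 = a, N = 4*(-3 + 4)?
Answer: -1/8 ≈ -0.12500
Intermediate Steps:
N = 4 (N = 4*1 = 4)
u(f, a) = -2*a
1/u(-42 - 1*(-31), N) = 1/(-2*4) = 1/(-8) = -1/8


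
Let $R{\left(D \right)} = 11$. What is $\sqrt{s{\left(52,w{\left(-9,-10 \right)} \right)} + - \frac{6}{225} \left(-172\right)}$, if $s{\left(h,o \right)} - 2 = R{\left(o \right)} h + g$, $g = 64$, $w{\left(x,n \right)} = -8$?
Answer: $\frac{\sqrt{144582}}{15} \approx 25.349$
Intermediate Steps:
$s{\left(h,o \right)} = 66 + 11 h$ ($s{\left(h,o \right)} = 2 + \left(11 h + 64\right) = 2 + \left(64 + 11 h\right) = 66 + 11 h$)
$\sqrt{s{\left(52,w{\left(-9,-10 \right)} \right)} + - \frac{6}{225} \left(-172\right)} = \sqrt{\left(66 + 11 \cdot 52\right) + - \frac{6}{225} \left(-172\right)} = \sqrt{\left(66 + 572\right) + \left(-6\right) \frac{1}{225} \left(-172\right)} = \sqrt{638 - - \frac{344}{75}} = \sqrt{638 + \frac{344}{75}} = \sqrt{\frac{48194}{75}} = \frac{\sqrt{144582}}{15}$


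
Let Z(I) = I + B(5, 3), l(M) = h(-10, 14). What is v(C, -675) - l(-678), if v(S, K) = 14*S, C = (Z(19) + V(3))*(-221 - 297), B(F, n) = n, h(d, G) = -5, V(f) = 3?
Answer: -181295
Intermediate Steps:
l(M) = -5
Z(I) = 3 + I (Z(I) = I + 3 = 3 + I)
C = -12950 (C = ((3 + 19) + 3)*(-221 - 297) = (22 + 3)*(-518) = 25*(-518) = -12950)
v(C, -675) - l(-678) = 14*(-12950) - 1*(-5) = -181300 + 5 = -181295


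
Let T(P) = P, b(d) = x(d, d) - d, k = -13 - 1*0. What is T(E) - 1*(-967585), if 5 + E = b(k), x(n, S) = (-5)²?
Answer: 967618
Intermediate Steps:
x(n, S) = 25
k = -13 (k = -13 + 0 = -13)
b(d) = 25 - d
E = 33 (E = -5 + (25 - 1*(-13)) = -5 + (25 + 13) = -5 + 38 = 33)
T(E) - 1*(-967585) = 33 - 1*(-967585) = 33 + 967585 = 967618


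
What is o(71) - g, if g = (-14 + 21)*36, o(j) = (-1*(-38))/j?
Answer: -17854/71 ≈ -251.46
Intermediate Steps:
o(j) = 38/j
g = 252 (g = 7*36 = 252)
o(71) - g = 38/71 - 1*252 = 38*(1/71) - 252 = 38/71 - 252 = -17854/71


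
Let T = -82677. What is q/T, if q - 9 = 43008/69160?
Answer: -3961/34035365 ≈ -0.00011638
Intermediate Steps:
q = 11883/1235 (q = 9 + 43008/69160 = 9 + 43008*(1/69160) = 9 + 768/1235 = 11883/1235 ≈ 9.6219)
q/T = (11883/1235)/(-82677) = (11883/1235)*(-1/82677) = -3961/34035365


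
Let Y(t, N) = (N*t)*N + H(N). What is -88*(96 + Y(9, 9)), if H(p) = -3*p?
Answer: -70224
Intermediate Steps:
Y(t, N) = -3*N + t*N² (Y(t, N) = (N*t)*N - 3*N = t*N² - 3*N = -3*N + t*N²)
-88*(96 + Y(9, 9)) = -88*(96 + 9*(-3 + 9*9)) = -88*(96 + 9*(-3 + 81)) = -88*(96 + 9*78) = -88*(96 + 702) = -88*798 = -70224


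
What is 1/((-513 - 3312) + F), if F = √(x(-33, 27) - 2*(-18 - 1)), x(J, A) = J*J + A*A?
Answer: -3825/14628769 - 8*√29/14628769 ≈ -0.00026442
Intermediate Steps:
x(J, A) = A² + J² (x(J, A) = J² + A² = A² + J²)
F = 8*√29 (F = √((27² + (-33)²) - 2*(-18 - 1)) = √((729 + 1089) - 2*(-19)) = √(1818 + 38) = √1856 = 8*√29 ≈ 43.081)
1/((-513 - 3312) + F) = 1/((-513 - 3312) + 8*√29) = 1/(-3825 + 8*√29)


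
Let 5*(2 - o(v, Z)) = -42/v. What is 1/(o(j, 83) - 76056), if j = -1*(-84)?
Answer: -10/760539 ≈ -1.3149e-5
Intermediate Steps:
j = 84
o(v, Z) = 2 + 42/(5*v) (o(v, Z) = 2 - (-42)/(5*v) = 2 + 42/(5*v))
1/(o(j, 83) - 76056) = 1/((2 + (42/5)/84) - 76056) = 1/((2 + (42/5)*(1/84)) - 76056) = 1/((2 + 1/10) - 76056) = 1/(21/10 - 76056) = 1/(-760539/10) = -10/760539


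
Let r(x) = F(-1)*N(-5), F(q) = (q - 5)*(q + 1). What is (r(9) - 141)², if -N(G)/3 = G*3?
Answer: 19881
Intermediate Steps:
F(q) = (1 + q)*(-5 + q) (F(q) = (-5 + q)*(1 + q) = (1 + q)*(-5 + q))
N(G) = -9*G (N(G) = -3*G*3 = -9*G)
r(x) = 0 (r(x) = (-5 + (-1)² - 4*(-1))*(-9*(-5)) = (-5 + 1 + 4)*45 = 0*45 = 0)
(r(9) - 141)² = (0 - 141)² = (-141)² = 19881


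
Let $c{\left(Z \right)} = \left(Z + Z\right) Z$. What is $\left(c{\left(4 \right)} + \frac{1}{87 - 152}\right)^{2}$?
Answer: $\frac{4322241}{4225} \approx 1023.0$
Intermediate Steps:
$c{\left(Z \right)} = 2 Z^{2}$ ($c{\left(Z \right)} = 2 Z Z = 2 Z^{2}$)
$\left(c{\left(4 \right)} + \frac{1}{87 - 152}\right)^{2} = \left(2 \cdot 4^{2} + \frac{1}{87 - 152}\right)^{2} = \left(2 \cdot 16 + \frac{1}{-65}\right)^{2} = \left(32 - \frac{1}{65}\right)^{2} = \left(\frac{2079}{65}\right)^{2} = \frac{4322241}{4225}$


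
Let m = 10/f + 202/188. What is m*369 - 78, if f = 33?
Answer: 444927/1034 ≈ 430.30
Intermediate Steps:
m = 4273/3102 (m = 10/33 + 202/188 = 10*(1/33) + 202*(1/188) = 10/33 + 101/94 = 4273/3102 ≈ 1.3775)
m*369 - 78 = (4273/3102)*369 - 78 = 525579/1034 - 78 = 444927/1034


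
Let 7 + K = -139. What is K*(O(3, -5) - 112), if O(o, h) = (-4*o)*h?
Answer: 7592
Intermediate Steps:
K = -146 (K = -7 - 139 = -146)
O(o, h) = -4*h*o
K*(O(3, -5) - 112) = -146*(-4*(-5)*3 - 112) = -146*(60 - 112) = -146*(-52) = 7592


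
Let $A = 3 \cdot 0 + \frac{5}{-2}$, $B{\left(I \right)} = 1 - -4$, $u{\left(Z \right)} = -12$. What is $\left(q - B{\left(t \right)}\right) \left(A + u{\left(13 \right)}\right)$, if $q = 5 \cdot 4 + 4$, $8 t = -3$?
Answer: $- \frac{551}{2} \approx -275.5$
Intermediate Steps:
$t = - \frac{3}{8}$ ($t = \frac{1}{8} \left(-3\right) = - \frac{3}{8} \approx -0.375$)
$B{\left(I \right)} = 5$ ($B{\left(I \right)} = 1 + 4 = 5$)
$A = - \frac{5}{2}$ ($A = 0 + 5 \left(- \frac{1}{2}\right) = 0 - \frac{5}{2} = - \frac{5}{2} \approx -2.5$)
$q = 24$ ($q = 20 + 4 = 24$)
$\left(q - B{\left(t \right)}\right) \left(A + u{\left(13 \right)}\right) = \left(24 - 5\right) \left(- \frac{5}{2} - 12\right) = \left(24 - 5\right) \left(- \frac{29}{2}\right) = 19 \left(- \frac{29}{2}\right) = - \frac{551}{2}$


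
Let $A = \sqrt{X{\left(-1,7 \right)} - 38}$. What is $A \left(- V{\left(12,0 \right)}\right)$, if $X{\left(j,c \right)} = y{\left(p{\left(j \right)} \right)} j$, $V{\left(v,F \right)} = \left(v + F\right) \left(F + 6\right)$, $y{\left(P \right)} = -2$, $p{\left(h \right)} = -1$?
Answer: $- 432 i \approx - 432.0 i$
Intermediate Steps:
$V{\left(v,F \right)} = \left(6 + F\right) \left(F + v\right)$ ($V{\left(v,F \right)} = \left(F + v\right) \left(6 + F\right) = \left(6 + F\right) \left(F + v\right)$)
$X{\left(j,c \right)} = - 2 j$
$A = 6 i$ ($A = \sqrt{\left(-2\right) \left(-1\right) - 38} = \sqrt{2 - 38} = \sqrt{-36} = 6 i \approx 6.0 i$)
$A \left(- V{\left(12,0 \right)}\right) = 6 i \left(- (0^{2} + 6 \cdot 0 + 6 \cdot 12 + 0 \cdot 12)\right) = 6 i \left(- (0 + 0 + 72 + 0)\right) = 6 i \left(\left(-1\right) 72\right) = 6 i \left(-72\right) = - 432 i$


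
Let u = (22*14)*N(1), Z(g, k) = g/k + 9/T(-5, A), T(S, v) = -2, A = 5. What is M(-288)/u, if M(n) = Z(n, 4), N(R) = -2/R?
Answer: 153/1232 ≈ 0.12419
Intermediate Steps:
Z(g, k) = -9/2 + g/k (Z(g, k) = g/k + 9/(-2) = g/k + 9*(-½) = g/k - 9/2 = -9/2 + g/k)
M(n) = -9/2 + n/4
u = -616 (u = (22*14)*(-2/1) = 308*(-2*1) = 308*(-2) = -616)
M(-288)/u = (-9/2 + (¼)*(-288))/(-616) = (-9/2 - 72)*(-1/616) = -153/2*(-1/616) = 153/1232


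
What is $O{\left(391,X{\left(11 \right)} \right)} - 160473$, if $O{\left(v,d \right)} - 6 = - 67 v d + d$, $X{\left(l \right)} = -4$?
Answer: $-55683$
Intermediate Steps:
$O{\left(v,d \right)} = 6 + d - 67 d v$ ($O{\left(v,d \right)} = 6 + \left(- 67 v d + d\right) = 6 - \left(- d + 67 d v\right) = 6 + d - 67 d v$)
$O{\left(391,X{\left(11 \right)} \right)} - 160473 = \left(6 - 4 - \left(-268\right) 391\right) - 160473 = \left(6 - 4 + 104788\right) - 160473 = 104790 - 160473 = -55683$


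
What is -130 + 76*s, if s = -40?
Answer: -3170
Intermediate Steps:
-130 + 76*s = -130 + 76*(-40) = -130 - 3040 = -3170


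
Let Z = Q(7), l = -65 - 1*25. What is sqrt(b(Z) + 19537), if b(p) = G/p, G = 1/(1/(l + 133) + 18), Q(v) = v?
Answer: 2*sqrt(5749863539)/1085 ≈ 139.77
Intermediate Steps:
l = -90 (l = -65 - 25 = -90)
Z = 7
G = 43/775 (G = 1/(1/(-90 + 133) + 18) = 1/(1/43 + 18) = 1/(775/43) = 43/775 ≈ 0.055484)
b(p) = 43/(775*p)
sqrt(b(Z) + 19537) = sqrt((43/775)/7 + 19537) = sqrt((43/775)*(1/7) + 19537) = sqrt(43/5425 + 19537) = sqrt(105988268/5425) = 2*sqrt(5749863539)/1085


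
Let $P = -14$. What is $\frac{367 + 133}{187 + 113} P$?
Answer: $- \frac{70}{3} \approx -23.333$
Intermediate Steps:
$\frac{367 + 133}{187 + 113} P = \frac{367 + 133}{187 + 113} \left(-14\right) = \frac{500}{300} \left(-14\right) = 500 \cdot \frac{1}{300} \left(-14\right) = \frac{5}{3} \left(-14\right) = - \frac{70}{3}$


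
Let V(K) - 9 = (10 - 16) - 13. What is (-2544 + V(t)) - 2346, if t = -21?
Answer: -4900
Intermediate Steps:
V(K) = -10 (V(K) = 9 + ((10 - 16) - 13) = 9 + (-6 - 13) = 9 - 19 = -10)
(-2544 + V(t)) - 2346 = (-2544 - 10) - 2346 = -2554 - 2346 = -4900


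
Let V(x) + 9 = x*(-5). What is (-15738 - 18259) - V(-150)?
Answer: -34738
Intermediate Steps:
V(x) = -9 - 5*x (V(x) = -9 + x*(-5) = -9 - 5*x)
(-15738 - 18259) - V(-150) = (-15738 - 18259) - (-9 - 5*(-150)) = -33997 - (-9 + 750) = -33997 - 1*741 = -33997 - 741 = -34738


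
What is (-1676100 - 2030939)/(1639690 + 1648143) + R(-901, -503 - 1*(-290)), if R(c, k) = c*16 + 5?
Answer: -47384668402/3287833 ≈ -14412.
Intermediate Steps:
R(c, k) = 5 + 16*c (R(c, k) = 16*c + 5 = 5 + 16*c)
(-1676100 - 2030939)/(1639690 + 1648143) + R(-901, -503 - 1*(-290)) = (-1676100 - 2030939)/(1639690 + 1648143) + (5 + 16*(-901)) = -3707039/3287833 + (5 - 14416) = -3707039*1/3287833 - 14411 = -3707039/3287833 - 14411 = -47384668402/3287833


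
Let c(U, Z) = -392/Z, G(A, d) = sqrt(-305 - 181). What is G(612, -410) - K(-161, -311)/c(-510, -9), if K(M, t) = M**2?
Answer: -4761/8 + 9*I*sqrt(6) ≈ -595.13 + 22.045*I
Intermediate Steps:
G(A, d) = 9*I*sqrt(6) (G(A, d) = sqrt(-486) = 9*I*sqrt(6))
G(612, -410) - K(-161, -311)/c(-510, -9) = 9*I*sqrt(6) - (-161)**2/((-392/(-9))) = 9*I*sqrt(6) - 25921/((-392*(-1/9))) = 9*I*sqrt(6) - 25921/392/9 = 9*I*sqrt(6) - 25921*9/392 = 9*I*sqrt(6) - 1*4761/8 = 9*I*sqrt(6) - 4761/8 = -4761/8 + 9*I*sqrt(6)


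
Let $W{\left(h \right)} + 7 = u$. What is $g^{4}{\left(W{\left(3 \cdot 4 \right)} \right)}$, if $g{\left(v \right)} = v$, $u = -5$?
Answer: $20736$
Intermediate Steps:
$W{\left(h \right)} = -12$ ($W{\left(h \right)} = -7 - 5 = -12$)
$g^{4}{\left(W{\left(3 \cdot 4 \right)} \right)} = \left(-12\right)^{4} = 20736$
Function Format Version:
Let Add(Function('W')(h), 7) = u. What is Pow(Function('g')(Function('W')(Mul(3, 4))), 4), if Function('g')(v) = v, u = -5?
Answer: 20736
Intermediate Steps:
Function('W')(h) = -12 (Function('W')(h) = Add(-7, -5) = -12)
Pow(Function('g')(Function('W')(Mul(3, 4))), 4) = Pow(-12, 4) = 20736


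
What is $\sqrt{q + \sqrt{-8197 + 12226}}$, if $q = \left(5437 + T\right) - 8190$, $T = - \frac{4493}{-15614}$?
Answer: $\frac{\sqrt{-671102976286 + 243796996 \sqrt{4029}}}{15614} \approx 51.858 i$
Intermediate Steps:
$T = \frac{4493}{15614}$ ($T = \left(-4493\right) \left(- \frac{1}{15614}\right) = \frac{4493}{15614} \approx 0.28775$)
$q = - \frac{42980849}{15614}$ ($q = \left(5437 + \frac{4493}{15614}\right) - 8190 = \frac{84897811}{15614} - 8190 = - \frac{42980849}{15614} \approx -2752.7$)
$\sqrt{q + \sqrt{-8197 + 12226}} = \sqrt{- \frac{42980849}{15614} + \sqrt{-8197 + 12226}} = \sqrt{- \frac{42980849}{15614} + \sqrt{4029}}$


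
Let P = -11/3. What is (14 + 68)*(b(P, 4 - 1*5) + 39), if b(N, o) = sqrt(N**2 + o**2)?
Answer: 3198 + 82*sqrt(130)/3 ≈ 3509.6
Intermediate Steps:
P = -11/3 (P = -11*1/3 = -11/3 ≈ -3.6667)
(14 + 68)*(b(P, 4 - 1*5) + 39) = (14 + 68)*(sqrt((-11/3)**2 + (4 - 1*5)**2) + 39) = 82*(sqrt(121/9 + (4 - 5)**2) + 39) = 82*(sqrt(121/9 + (-1)**2) + 39) = 82*(sqrt(121/9 + 1) + 39) = 82*(sqrt(130/9) + 39) = 82*(sqrt(130)/3 + 39) = 82*(39 + sqrt(130)/3) = 3198 + 82*sqrt(130)/3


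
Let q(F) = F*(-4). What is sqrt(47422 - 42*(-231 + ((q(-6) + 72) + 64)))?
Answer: 2*sqrt(12601) ≈ 224.51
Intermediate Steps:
q(F) = -4*F
sqrt(47422 - 42*(-231 + ((q(-6) + 72) + 64))) = sqrt(47422 - 42*(-231 + ((-4*(-6) + 72) + 64))) = sqrt(47422 - 42*(-231 + ((24 + 72) + 64))) = sqrt(47422 - 42*(-231 + (96 + 64))) = sqrt(47422 - 42*(-231 + 160)) = sqrt(47422 - 42*(-71)) = sqrt(47422 + 2982) = sqrt(50404) = 2*sqrt(12601)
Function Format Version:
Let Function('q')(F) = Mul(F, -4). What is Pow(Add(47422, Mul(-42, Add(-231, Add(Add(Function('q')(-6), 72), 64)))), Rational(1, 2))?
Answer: Mul(2, Pow(12601, Rational(1, 2))) ≈ 224.51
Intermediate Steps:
Function('q')(F) = Mul(-4, F)
Pow(Add(47422, Mul(-42, Add(-231, Add(Add(Function('q')(-6), 72), 64)))), Rational(1, 2)) = Pow(Add(47422, Mul(-42, Add(-231, Add(Add(Mul(-4, -6), 72), 64)))), Rational(1, 2)) = Pow(Add(47422, Mul(-42, Add(-231, Add(Add(24, 72), 64)))), Rational(1, 2)) = Pow(Add(47422, Mul(-42, Add(-231, Add(96, 64)))), Rational(1, 2)) = Pow(Add(47422, Mul(-42, Add(-231, 160))), Rational(1, 2)) = Pow(Add(47422, Mul(-42, -71)), Rational(1, 2)) = Pow(Add(47422, 2982), Rational(1, 2)) = Pow(50404, Rational(1, 2)) = Mul(2, Pow(12601, Rational(1, 2)))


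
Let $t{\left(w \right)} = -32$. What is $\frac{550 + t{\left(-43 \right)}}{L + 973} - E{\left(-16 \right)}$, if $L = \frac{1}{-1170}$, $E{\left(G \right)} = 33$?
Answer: $- \frac{36961437}{1138409} \approx -32.468$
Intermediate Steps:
$L = - \frac{1}{1170} \approx -0.0008547$
$\frac{550 + t{\left(-43 \right)}}{L + 973} - E{\left(-16 \right)} = \frac{550 - 32}{- \frac{1}{1170} + 973} - 33 = \frac{518}{\frac{1138409}{1170}} - 33 = 518 \cdot \frac{1170}{1138409} - 33 = \frac{606060}{1138409} - 33 = - \frac{36961437}{1138409}$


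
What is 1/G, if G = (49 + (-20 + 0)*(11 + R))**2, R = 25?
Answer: 1/450241 ≈ 2.2210e-6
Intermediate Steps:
G = 450241 (G = (49 + (-20 + 0)*(11 + 25))**2 = (49 - 20*36)**2 = (49 - 720)**2 = (-671)**2 = 450241)
1/G = 1/450241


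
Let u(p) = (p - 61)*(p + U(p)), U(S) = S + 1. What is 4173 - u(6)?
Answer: 4888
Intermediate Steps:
U(S) = 1 + S
u(p) = (1 + 2*p)*(-61 + p) (u(p) = (p - 61)*(p + (1 + p)) = (-61 + p)*(1 + 2*p) = (1 + 2*p)*(-61 + p))
4173 - u(6) = 4173 - (-61 - 121*6 + 2*6²) = 4173 - (-61 - 726 + 2*36) = 4173 - (-61 - 726 + 72) = 4173 - 1*(-715) = 4173 + 715 = 4888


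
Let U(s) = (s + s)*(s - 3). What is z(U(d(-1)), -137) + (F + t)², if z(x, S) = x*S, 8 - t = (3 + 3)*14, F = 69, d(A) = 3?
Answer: 49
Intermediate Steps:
U(s) = 2*s*(-3 + s) (U(s) = (2*s)*(-3 + s) = 2*s*(-3 + s))
t = -76 (t = 8 - (3 + 3)*14 = 8 - 6*14 = 8 - 1*84 = 8 - 84 = -76)
z(x, S) = S*x
z(U(d(-1)), -137) + (F + t)² = -274*3*(-3 + 3) + (69 - 76)² = -274*3*0 + (-7)² = -137*0 + 49 = 0 + 49 = 49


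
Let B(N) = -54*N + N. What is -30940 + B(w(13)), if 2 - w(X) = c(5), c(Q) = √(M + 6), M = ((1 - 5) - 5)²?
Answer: -31046 + 53*√87 ≈ -30552.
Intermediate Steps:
M = 81 (M = (-4 - 5)² = (-9)² = 81)
c(Q) = √87 (c(Q) = √(81 + 6) = √87)
w(X) = 2 - √87
B(N) = -53*N
-30940 + B(w(13)) = -30940 - 53*(2 - √87) = -30940 + (-106 + 53*√87) = -31046 + 53*√87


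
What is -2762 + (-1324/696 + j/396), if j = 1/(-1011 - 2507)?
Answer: -111663620801/40400712 ≈ -2763.9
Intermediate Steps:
j = -1/3518 (j = 1/(-3518) = -1/3518 ≈ -0.00028425)
-2762 + (-1324/696 + j/396) = -2762 + (-1324/696 - 1/3518/396) = -2762 + (-1324*1/696 - 1/3518*1/396) = -2762 + (-331/174 - 1/1393128) = -2762 - 76854257/40400712 = -111663620801/40400712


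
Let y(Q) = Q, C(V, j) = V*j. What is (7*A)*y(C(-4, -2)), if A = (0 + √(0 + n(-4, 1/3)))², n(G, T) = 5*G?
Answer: -1120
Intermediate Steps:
A = -20 (A = (0 + √(0 + 5*(-4)))² = (0 + √(0 - 20))² = (0 + √(-20))² = (0 + 2*I*√5)² = (2*I*√5)² = -20)
(7*A)*y(C(-4, -2)) = (7*(-20))*(-4*(-2)) = -140*8 = -1120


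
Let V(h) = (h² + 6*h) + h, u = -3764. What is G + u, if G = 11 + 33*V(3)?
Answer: -2763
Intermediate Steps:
V(h) = h² + 7*h
G = 1001 (G = 11 + 33*(3*(7 + 3)) = 11 + 33*(3*10) = 11 + 33*30 = 11 + 990 = 1001)
G + u = 1001 - 3764 = -2763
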